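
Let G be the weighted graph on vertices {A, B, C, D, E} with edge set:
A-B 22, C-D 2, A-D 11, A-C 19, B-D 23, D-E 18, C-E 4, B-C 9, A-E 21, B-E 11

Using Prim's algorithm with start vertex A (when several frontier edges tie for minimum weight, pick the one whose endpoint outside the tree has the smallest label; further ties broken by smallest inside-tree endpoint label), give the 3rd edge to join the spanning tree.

Grow the tree from A using Prim:
Step 1: frontier [A-D 11, A-C 19, A-E 21, A-B 22] → take A-D (11); add D.
Step 2: frontier [A-C 19, A-E 21, A-B 22, C-D 2, D-E 18, B-D 23] → take C-D (2); add C.
Step 3: frontier [A-E 21, A-B 22, C-E 4, B-C 9, D-E 18, B-D 23] → take C-E (4); add E.
Step 4: frontier [A-B 22, B-C 9, B-D 23, B-E 11] → take B-C (9); add B.
The 3rd edge added is C-E.

C-E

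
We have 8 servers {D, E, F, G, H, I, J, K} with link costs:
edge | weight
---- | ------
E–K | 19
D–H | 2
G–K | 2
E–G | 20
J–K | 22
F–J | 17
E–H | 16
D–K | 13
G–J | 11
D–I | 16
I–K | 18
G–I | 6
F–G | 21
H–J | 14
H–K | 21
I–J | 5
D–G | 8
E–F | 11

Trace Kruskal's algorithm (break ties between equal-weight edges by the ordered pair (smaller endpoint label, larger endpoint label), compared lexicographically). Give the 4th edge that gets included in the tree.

Kruskal's algorithm — process edges by increasing weight (ties by edge label):
D–H (2): add — endpoints in different components.
G–K (2): add — endpoints in different components.
I–J (5): add — endpoints in different components.
G–I (6): add — endpoints in different components.
D–G (8): add — endpoints in different components.
E–F (11): add — endpoints in different components.
G–J (11): skip — G and J already connected.
D–K (13): skip — D and K already connected.
H–J (14): skip — H and J already connected.
D–I (16): skip — D and I already connected.
E–H (16): add — endpoints in different components.
The 4th edge added is G–I.

G-I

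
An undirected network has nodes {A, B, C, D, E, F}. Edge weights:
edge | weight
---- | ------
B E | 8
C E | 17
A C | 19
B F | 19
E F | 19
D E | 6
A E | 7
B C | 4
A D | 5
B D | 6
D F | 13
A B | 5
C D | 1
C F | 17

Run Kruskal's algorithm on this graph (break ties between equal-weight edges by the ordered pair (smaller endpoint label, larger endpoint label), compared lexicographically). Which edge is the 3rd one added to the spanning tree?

A-B

Sort edges by weight, then run Kruskal:
C D (1): add — endpoints in different components.
B C (4): add — endpoints in different components.
A B (5): add — endpoints in different components.
A D (5): skip — A and D already connected.
B D (6): skip — B and D already connected.
D E (6): add — endpoints in different components.
A E (7): skip — A and E already connected.
B E (8): skip — B and E already connected.
D F (13): add — endpoints in different components.
The 3rd edge added is A B.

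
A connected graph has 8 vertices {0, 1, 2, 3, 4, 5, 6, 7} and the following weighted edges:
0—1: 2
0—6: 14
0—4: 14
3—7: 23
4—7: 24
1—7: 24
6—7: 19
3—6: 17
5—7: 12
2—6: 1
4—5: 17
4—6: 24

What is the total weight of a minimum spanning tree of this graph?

77

Prim's algorithm from 2:
Step 1: cheapest edge leaving the tree is 2—6 (1); add 6.
Step 2: cheapest edge leaving the tree is 0—6 (14); add 0.
Step 3: cheapest edge leaving the tree is 0—1 (2); add 1.
Step 4: cheapest edge leaving the tree is 0—4 (14); add 4.
Step 5: cheapest edge leaving the tree is 3—6 (17); add 3.
Step 6: cheapest edge leaving the tree is 4—5 (17); add 5.
Step 7: cheapest edge leaving the tree is 5—7 (12); add 7.
MST edges: 2—6, 0—6, 0—1, 0—4, 3—6, 4—5, 5—7; total weight 1+14+2+14+17+17+12 = 77.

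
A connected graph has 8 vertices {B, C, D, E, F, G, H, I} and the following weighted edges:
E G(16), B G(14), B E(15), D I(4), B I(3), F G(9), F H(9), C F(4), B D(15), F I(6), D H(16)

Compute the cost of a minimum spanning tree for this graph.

50

Kruskal: consider edges lightest-first.
B I (3): add — endpoints in different components.
C F (4): add — endpoints in different components.
D I (4): add — endpoints in different components.
F I (6): add — endpoints in different components.
F G (9): add — endpoints in different components.
F H (9): add — endpoints in different components.
B G (14): skip — B and G already connected.
B D (15): skip — B and D already connected.
B E (15): add — endpoints in different components.
MST edges: B I, C F, D I, F I, F G, F H, B E; total weight 3+4+4+6+9+9+15 = 50.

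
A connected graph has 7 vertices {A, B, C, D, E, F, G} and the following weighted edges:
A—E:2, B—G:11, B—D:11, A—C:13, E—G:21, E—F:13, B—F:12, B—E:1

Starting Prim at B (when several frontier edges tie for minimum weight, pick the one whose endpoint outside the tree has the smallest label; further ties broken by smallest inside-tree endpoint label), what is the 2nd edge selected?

A-E

Grow the tree from B using Prim:
Step 1: cheapest edge leaving the tree is B—E (1); add E.
Step 2: cheapest edge leaving the tree is A—E (2); add A.
Step 3: cheapest edge leaving the tree is B—D (11); add D.
Step 4: cheapest edge leaving the tree is B—G (11); add G.
Step 5: cheapest edge leaving the tree is B—F (12); add F.
Step 6: cheapest edge leaving the tree is A—C (13); add C.
The 2nd edge added is A—E.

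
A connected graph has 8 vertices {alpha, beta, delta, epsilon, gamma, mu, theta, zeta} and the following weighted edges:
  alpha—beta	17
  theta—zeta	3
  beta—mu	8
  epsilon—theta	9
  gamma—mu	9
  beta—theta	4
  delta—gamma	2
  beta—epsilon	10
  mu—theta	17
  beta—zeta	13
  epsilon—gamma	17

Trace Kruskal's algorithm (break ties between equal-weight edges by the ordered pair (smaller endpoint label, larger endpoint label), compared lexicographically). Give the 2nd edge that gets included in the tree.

Kruskal: consider edges lightest-first.
delta—gamma (2): add — endpoints in different components.
theta—zeta (3): add — endpoints in different components.
beta—theta (4): add — endpoints in different components.
beta—mu (8): add — endpoints in different components.
epsilon—theta (9): add — endpoints in different components.
gamma—mu (9): add — endpoints in different components.
beta—epsilon (10): skip — epsilon and beta already connected.
beta—zeta (13): skip — zeta and beta already connected.
alpha—beta (17): add — endpoints in different components.
The 2nd edge added is theta—zeta.

theta-zeta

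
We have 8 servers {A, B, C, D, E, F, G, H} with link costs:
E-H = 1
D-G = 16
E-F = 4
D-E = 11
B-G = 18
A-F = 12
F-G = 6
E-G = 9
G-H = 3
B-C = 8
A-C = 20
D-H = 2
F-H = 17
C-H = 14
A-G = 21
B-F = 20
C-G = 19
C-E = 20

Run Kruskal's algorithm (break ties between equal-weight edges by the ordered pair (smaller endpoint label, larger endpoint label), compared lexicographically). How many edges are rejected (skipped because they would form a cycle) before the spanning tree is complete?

Sort edges by weight, then run Kruskal:
E-H (1): add — endpoints in different components.
D-H (2): add — endpoints in different components.
G-H (3): add — endpoints in different components.
E-F (4): add — endpoints in different components.
F-G (6): skip — F and G already connected.
B-C (8): add — endpoints in different components.
E-G (9): skip — E and G already connected.
D-E (11): skip — D and E already connected.
A-F (12): add — endpoints in different components.
C-H (14): add — endpoints in different components.
Edges rejected before the tree was complete: 3.

3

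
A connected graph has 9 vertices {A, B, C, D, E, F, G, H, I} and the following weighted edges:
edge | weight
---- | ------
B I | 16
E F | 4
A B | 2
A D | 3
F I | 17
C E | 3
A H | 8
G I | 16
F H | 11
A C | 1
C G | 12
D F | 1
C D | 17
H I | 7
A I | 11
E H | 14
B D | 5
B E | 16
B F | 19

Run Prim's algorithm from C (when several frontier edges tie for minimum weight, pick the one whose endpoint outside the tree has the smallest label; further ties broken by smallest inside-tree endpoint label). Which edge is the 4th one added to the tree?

D-F

Prim, starting at C.
Step 1: cheapest edge leaving the tree is A C (1); add A.
Step 2: cheapest edge leaving the tree is A B (2); add B.
Step 3: cheapest edge leaving the tree is A D (3); add D.
Step 4: cheapest edge leaving the tree is D F (1); add F.
Step 5: cheapest edge leaving the tree is C E (3); add E.
Step 6: cheapest edge leaving the tree is A H (8); add H.
Step 7: cheapest edge leaving the tree is H I (7); add I.
Step 8: cheapest edge leaving the tree is C G (12); add G.
The 4th edge added is D F.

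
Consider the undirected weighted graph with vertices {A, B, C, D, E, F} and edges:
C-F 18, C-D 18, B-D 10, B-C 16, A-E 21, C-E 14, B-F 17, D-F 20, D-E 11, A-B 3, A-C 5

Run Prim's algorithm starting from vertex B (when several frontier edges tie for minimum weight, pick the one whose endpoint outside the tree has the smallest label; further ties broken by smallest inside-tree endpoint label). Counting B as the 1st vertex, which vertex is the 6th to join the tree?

F

Prim, starting at B.
Step 1: frontier [A-B 3, B-D 10, B-C 16, B-F 17] → take A-B (3); add A.
Step 2: frontier [A-C 5, A-E 21, B-D 10, B-C 16, B-F 17] → take A-C (5); add C.
Step 3: frontier [A-E 21, B-D 10, B-F 17, C-E 14, C-D 18, C-F 18] → take B-D (10); add D.
Step 4: frontier [A-E 21, B-F 17, C-E 14, C-F 18, D-E 11, D-F 20] → take D-E (11); add E.
Step 5: frontier [B-F 17, C-F 18, D-F 20] → take B-F (17); add F.
Vertex order: B, A, C, D, E, F. The 6th vertex is F.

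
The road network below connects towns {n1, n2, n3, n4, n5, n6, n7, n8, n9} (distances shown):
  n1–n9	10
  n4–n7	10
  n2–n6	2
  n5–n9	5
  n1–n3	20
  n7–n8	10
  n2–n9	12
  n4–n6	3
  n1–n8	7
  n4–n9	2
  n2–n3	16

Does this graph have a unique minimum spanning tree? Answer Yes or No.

No

Kruskal: consider edges lightest-first.
n2–n6 (2): add — endpoints in different components.
n4–n9 (2): add — endpoints in different components.
n4–n6 (3): add — endpoints in different components.
n5–n9 (5): add — endpoints in different components.
n1–n8 (7): add — endpoints in different components.
n1–n9 (10): add — endpoints in different components.
n4–n7 (10): add — endpoints in different components.
n7–n8 (10): skip — n8 and n7 already connected.
n2–n9 (12): skip — n9 and n2 already connected.
n2–n3 (16): add — endpoints in different components.
Non-tree edge n7–n8 has weight 10, equal to the heaviest edge on its tree cycle — swapping gives another MST of the same weight. Not unique.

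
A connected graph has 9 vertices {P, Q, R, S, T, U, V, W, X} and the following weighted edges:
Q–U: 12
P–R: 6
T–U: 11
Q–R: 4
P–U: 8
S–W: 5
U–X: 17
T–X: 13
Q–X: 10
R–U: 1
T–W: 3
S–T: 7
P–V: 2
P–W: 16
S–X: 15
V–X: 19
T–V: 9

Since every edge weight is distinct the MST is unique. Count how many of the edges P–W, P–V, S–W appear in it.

2

Kruskal: consider edges lightest-first.
R–U (1): add — endpoints in different components.
P–V (2): add — endpoints in different components.
T–W (3): add — endpoints in different components.
Q–R (4): add — endpoints in different components.
S–W (5): add — endpoints in different components.
P–R (6): add — endpoints in different components.
S–T (7): skip — T and S already connected.
P–U (8): skip — P and U already connected.
T–V (9): add — endpoints in different components.
Q–X (10): add — endpoints in different components.
MST edge set: {R–U, P–V, T–W, Q–R, S–W, P–R, T–V, Q–X}.
Of the listed edges, {P–V, S–W} are in the MST → 2.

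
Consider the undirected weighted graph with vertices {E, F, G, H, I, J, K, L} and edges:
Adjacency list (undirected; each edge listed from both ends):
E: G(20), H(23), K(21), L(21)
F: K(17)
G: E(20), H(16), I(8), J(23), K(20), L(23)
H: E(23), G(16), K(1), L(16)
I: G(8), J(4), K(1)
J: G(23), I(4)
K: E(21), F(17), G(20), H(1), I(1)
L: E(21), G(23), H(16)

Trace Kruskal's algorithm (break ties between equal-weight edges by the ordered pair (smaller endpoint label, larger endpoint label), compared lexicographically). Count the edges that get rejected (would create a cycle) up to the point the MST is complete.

Kruskal's algorithm — process edges by increasing weight (ties by edge label):
H–K (1): add — endpoints in different components.
I–K (1): add — endpoints in different components.
I–J (4): add — endpoints in different components.
G–I (8): add — endpoints in different components.
G–H (16): skip — G and H already connected.
H–L (16): add — endpoints in different components.
F–K (17): add — endpoints in different components.
E–G (20): add — endpoints in different components.
Edges rejected before the tree was complete: 1.

1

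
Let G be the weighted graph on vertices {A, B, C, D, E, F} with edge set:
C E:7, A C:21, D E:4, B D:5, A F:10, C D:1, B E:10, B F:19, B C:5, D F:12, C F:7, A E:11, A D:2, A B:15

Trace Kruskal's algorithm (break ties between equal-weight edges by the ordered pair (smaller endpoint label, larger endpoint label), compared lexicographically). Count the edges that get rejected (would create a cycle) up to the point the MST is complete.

Sort edges by weight, then run Kruskal:
C D (1): add. Components now {A} {B} {C,D} {E} {F}
A D (2): add. Components now {A,C,D} {B} {E} {F}
D E (4): add. Components now {A,C,D,E} {B} {F}
B C (5): add. Components now {A,B,C,D,E} {F}
B D (5): skip — B and D already connected.
C E (7): skip — C and E already connected.
C F (7): add. Components now {A,B,C,D,E,F}
Edges rejected before the tree was complete: 2.

2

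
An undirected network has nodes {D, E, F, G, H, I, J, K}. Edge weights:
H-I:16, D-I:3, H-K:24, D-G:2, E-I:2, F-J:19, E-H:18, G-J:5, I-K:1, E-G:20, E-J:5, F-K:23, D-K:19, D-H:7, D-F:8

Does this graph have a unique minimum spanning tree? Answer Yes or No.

Kruskal: consider edges lightest-first.
I-K (1): add — endpoints in different components.
D-G (2): add — endpoints in different components.
E-I (2): add — endpoints in different components.
D-I (3): add — endpoints in different components.
E-J (5): add — endpoints in different components.
G-J (5): skip — G and J already connected.
D-H (7): add — endpoints in different components.
D-F (8): add — endpoints in different components.
Non-tree edge G-J has weight 5, equal to the heaviest edge on its tree cycle — swapping gives another MST of the same weight. Not unique.

No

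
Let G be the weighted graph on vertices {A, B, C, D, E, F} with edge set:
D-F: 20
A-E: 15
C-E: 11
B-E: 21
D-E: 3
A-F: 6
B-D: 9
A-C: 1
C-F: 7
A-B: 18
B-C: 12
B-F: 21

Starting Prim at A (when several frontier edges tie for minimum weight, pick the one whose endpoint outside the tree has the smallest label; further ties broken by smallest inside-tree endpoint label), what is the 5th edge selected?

Prim, starting at A.
Step 1: frontier [A-C 1, A-F 6, A-E 15, A-B 18] → take A-C (1); add C.
Step 2: frontier [A-F 6, A-E 15, A-B 18, C-F 7, C-E 11, B-C 12] → take A-F (6); add F.
Step 3: frontier [A-E 15, A-B 18, C-E 11, B-C 12, D-F 20, B-F 21] → take C-E (11); add E.
Step 4: frontier [A-B 18, B-C 12, D-E 3, B-E 21, D-F 20, B-F 21] → take D-E (3); add D.
Step 5: frontier [A-B 18, B-C 12, B-D 9, B-E 21, B-F 21] → take B-D (9); add B.
The 5th edge added is B-D.

B-D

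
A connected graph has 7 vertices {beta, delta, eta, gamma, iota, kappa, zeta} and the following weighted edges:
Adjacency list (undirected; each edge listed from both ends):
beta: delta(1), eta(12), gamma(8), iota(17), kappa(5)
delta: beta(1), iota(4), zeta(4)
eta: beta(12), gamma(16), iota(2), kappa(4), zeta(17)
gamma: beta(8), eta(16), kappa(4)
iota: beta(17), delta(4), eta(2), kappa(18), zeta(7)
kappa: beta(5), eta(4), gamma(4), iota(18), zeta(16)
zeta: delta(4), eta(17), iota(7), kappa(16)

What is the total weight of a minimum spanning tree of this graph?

19

Grow the tree from beta using Prim:
Step 1: cheapest edge leaving the tree is beta–delta (1); add delta.
Step 2: cheapest edge leaving the tree is delta–iota (4); add iota.
Step 3: cheapest edge leaving the tree is eta–iota (2); add eta.
Step 4: cheapest edge leaving the tree is eta–kappa (4); add kappa.
Step 5: cheapest edge leaving the tree is gamma–kappa (4); add gamma.
Step 6: cheapest edge leaving the tree is delta–zeta (4); add zeta.
MST edges: beta–delta, delta–iota, eta–iota, eta–kappa, gamma–kappa, delta–zeta; total weight 1+4+2+4+4+4 = 19.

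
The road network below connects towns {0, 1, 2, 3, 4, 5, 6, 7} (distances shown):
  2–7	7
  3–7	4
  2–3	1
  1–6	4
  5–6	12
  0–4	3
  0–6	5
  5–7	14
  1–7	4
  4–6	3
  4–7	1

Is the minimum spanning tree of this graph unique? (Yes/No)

Sort edges by weight, then run Kruskal:
2–3 (1): add — endpoints in different components.
4–7 (1): add — endpoints in different components.
0–4 (3): add — endpoints in different components.
4–6 (3): add — endpoints in different components.
1–6 (4): add — endpoints in different components.
1–7 (4): skip — 1 and 7 already connected.
3–7 (4): add — endpoints in different components.
0–6 (5): skip — 0 and 6 already connected.
2–7 (7): skip — 2 and 7 already connected.
5–6 (12): add — endpoints in different components.
Non-tree edge 1–7 has weight 4, equal to the heaviest edge on its tree cycle — swapping gives another MST of the same weight. Not unique.

No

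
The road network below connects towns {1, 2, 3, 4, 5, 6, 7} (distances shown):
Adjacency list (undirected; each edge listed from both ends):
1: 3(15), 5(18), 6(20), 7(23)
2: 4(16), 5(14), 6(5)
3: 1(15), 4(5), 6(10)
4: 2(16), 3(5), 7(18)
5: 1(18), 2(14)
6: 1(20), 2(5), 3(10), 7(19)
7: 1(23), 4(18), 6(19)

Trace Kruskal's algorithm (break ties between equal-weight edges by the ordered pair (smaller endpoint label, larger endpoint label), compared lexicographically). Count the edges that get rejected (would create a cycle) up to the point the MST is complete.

Kruskal: consider edges lightest-first.
2—6 (5): add. Components now {1} {2,6} {3} {4} {5} {7}
3—4 (5): add. Components now {1} {2,6} {3,4} {5} {7}
3—6 (10): add. Components now {1} {2,3,4,6} {5} {7}
2—5 (14): add. Components now {1} {2,3,4,5,6} {7}
1—3 (15): add. Components now {1,2,3,4,5,6} {7}
2—4 (16): skip — 2 and 4 already connected.
1—5 (18): skip — 1 and 5 already connected.
4—7 (18): add. Components now {1,2,3,4,5,6,7}
Edges rejected before the tree was complete: 2.

2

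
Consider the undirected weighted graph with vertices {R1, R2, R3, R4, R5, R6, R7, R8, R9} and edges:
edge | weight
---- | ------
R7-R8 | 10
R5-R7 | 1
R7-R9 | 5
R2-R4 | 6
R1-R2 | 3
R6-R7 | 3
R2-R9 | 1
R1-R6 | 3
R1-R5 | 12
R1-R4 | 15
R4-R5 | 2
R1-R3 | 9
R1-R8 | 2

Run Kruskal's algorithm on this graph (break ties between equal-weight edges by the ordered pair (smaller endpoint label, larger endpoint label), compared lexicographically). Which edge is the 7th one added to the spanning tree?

Sort edges by weight, then run Kruskal:
R2-R9 (1): add — endpoints in different components.
R5-R7 (1): add — endpoints in different components.
R1-R8 (2): add — endpoints in different components.
R4-R5 (2): add — endpoints in different components.
R1-R2 (3): add — endpoints in different components.
R1-R6 (3): add — endpoints in different components.
R6-R7 (3): add — endpoints in different components.
R7-R9 (5): skip — R7 and R9 already connected.
R2-R4 (6): skip — R2 and R4 already connected.
R1-R3 (9): add — endpoints in different components.
The 7th edge added is R6-R7.

R6-R7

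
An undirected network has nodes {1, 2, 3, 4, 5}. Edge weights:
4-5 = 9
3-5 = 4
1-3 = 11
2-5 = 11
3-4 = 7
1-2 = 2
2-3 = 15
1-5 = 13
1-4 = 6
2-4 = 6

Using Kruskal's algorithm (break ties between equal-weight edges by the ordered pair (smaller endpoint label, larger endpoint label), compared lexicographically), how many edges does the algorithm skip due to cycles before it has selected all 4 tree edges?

1

Kruskal: consider edges lightest-first.
1-2 (2): add. Components now {1,2} {3} {4} {5}
3-5 (4): add. Components now {1,2} {3,5} {4}
1-4 (6): add. Components now {1,2,4} {3,5}
2-4 (6): skip — 2 and 4 already connected.
3-4 (7): add. Components now {1,2,3,4,5}
Edges rejected before the tree was complete: 1.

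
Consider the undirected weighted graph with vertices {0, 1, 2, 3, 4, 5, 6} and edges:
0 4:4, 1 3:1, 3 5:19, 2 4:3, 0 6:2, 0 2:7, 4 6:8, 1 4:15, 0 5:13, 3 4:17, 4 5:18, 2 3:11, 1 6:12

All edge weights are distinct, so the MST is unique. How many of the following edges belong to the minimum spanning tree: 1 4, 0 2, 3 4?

0

Sort edges by weight, then run Kruskal:
1 3 (1): add. Components now {0} {1,3} {2} {4} {5} {6}
0 6 (2): add. Components now {0,6} {1,3} {2} {4} {5}
2 4 (3): add. Components now {0,6} {1,3} {2,4} {5}
0 4 (4): add. Components now {0,2,4,6} {1,3} {5}
0 2 (7): skip — 0 and 2 already connected.
4 6 (8): skip — 4 and 6 already connected.
2 3 (11): add. Components now {0,1,2,3,4,6} {5}
1 6 (12): skip — 1 and 6 already connected.
0 5 (13): add. Components now {0,1,2,3,4,5,6}
MST edge set: {1 3, 0 6, 2 4, 0 4, 2 3, 0 5}.
Of the listed edges, {} are in the MST → 0.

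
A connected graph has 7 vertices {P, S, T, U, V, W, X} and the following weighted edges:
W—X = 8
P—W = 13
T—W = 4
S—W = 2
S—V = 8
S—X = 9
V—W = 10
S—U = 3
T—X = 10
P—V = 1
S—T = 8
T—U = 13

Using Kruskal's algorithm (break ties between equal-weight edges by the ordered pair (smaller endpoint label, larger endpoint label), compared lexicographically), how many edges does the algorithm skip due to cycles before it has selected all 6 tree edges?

1

Kruskal's algorithm — process edges by increasing weight (ties by edge label):
P—V (1): add. Components now {U} {W} {S} {P,V} {X} {T}
S—W (2): add. Components now {U} {S,W} {P,V} {X} {T}
S—U (3): add. Components now {S,U,W} {P,V} {X} {T}
T—W (4): add. Components now {S,T,U,W} {P,V} {X}
S—T (8): skip — S and T already connected.
S—V (8): add. Components now {P,S,T,U,V,W} {X}
W—X (8): add. Components now {P,S,T,U,V,W,X}
Edges rejected before the tree was complete: 1.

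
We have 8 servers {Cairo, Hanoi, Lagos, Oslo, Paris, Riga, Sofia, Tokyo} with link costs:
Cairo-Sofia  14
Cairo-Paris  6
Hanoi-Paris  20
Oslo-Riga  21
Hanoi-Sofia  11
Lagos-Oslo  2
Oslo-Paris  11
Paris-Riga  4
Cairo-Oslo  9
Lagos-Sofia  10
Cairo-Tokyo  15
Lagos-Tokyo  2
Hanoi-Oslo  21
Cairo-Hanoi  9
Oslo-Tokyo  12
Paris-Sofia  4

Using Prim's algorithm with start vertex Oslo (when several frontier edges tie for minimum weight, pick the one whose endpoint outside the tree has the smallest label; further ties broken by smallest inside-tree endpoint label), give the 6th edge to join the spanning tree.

Grow the tree from Oslo using Prim:
Step 1: cheapest edge leaving the tree is Lagos-Oslo (2); add Lagos.
Step 2: cheapest edge leaving the tree is Lagos-Tokyo (2); add Tokyo.
Step 3: cheapest edge leaving the tree is Cairo-Oslo (9); add Cairo.
Step 4: cheapest edge leaving the tree is Cairo-Paris (6); add Paris.
Step 5: cheapest edge leaving the tree is Paris-Riga (4); add Riga.
Step 6: cheapest edge leaving the tree is Paris-Sofia (4); add Sofia.
Step 7: cheapest edge leaving the tree is Cairo-Hanoi (9); add Hanoi.
The 6th edge added is Paris-Sofia.

Paris-Sofia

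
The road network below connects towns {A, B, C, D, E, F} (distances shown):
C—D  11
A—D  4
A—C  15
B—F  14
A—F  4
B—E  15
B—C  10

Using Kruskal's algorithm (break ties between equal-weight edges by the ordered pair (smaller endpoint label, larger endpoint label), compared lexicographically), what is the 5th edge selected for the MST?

Sort edges by weight, then run Kruskal:
A—D (4): add — endpoints in different components.
A—F (4): add — endpoints in different components.
B—C (10): add — endpoints in different components.
C—D (11): add — endpoints in different components.
B—F (14): skip — B and F already connected.
A—C (15): skip — A and C already connected.
B—E (15): add — endpoints in different components.
The 5th edge added is B—E.

B-E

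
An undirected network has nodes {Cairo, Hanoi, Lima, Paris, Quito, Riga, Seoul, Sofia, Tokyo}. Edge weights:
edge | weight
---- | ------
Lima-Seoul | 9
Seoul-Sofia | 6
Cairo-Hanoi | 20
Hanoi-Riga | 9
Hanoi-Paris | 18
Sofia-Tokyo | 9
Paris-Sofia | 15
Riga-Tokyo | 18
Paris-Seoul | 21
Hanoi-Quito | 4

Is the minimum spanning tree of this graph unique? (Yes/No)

Sort edges by weight, then run Kruskal:
Hanoi-Quito (4): add — endpoints in different components.
Seoul-Sofia (6): add — endpoints in different components.
Hanoi-Riga (9): add — endpoints in different components.
Lima-Seoul (9): add — endpoints in different components.
Sofia-Tokyo (9): add — endpoints in different components.
Paris-Sofia (15): add — endpoints in different components.
Hanoi-Paris (18): add — endpoints in different components.
Riga-Tokyo (18): skip — Tokyo and Riga already connected.
Cairo-Hanoi (20): add — endpoints in different components.
Non-tree edge Riga-Tokyo has weight 18, equal to the heaviest edge on its tree cycle — swapping gives another MST of the same weight. Not unique.

No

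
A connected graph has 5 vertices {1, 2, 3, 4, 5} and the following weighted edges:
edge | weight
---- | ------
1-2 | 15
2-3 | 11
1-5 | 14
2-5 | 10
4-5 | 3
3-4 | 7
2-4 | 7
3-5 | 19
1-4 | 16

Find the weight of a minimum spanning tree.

31

Prim, starting at 3.
Step 1: frontier [3-4 7, 2-3 11, 3-5 19] → take 3-4 (7); add 4.
Step 2: frontier [2-3 11, 3-5 19, 4-5 3, 2-4 7, 1-4 16] → take 4-5 (3); add 5.
Step 3: frontier [2-3 11, 2-4 7, 1-4 16, 2-5 10, 1-5 14] → take 2-4 (7); add 2.
Step 4: frontier [1-2 15, 1-4 16, 1-5 14] → take 1-5 (14); add 1.
MST edges: 3-4, 4-5, 2-4, 1-5; total weight 7+3+7+14 = 31.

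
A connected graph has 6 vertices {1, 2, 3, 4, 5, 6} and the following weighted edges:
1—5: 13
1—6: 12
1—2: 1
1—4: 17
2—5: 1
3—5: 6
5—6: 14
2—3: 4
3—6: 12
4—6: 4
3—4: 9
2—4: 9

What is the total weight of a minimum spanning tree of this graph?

19

Kruskal: consider edges lightest-first.
1—2 (1): add — endpoints in different components.
2—5 (1): add — endpoints in different components.
2—3 (4): add — endpoints in different components.
4—6 (4): add — endpoints in different components.
3—5 (6): skip — 3 and 5 already connected.
2—4 (9): add — endpoints in different components.
MST edges: 1—2, 2—5, 2—3, 4—6, 2—4; total weight 1+1+4+4+9 = 19.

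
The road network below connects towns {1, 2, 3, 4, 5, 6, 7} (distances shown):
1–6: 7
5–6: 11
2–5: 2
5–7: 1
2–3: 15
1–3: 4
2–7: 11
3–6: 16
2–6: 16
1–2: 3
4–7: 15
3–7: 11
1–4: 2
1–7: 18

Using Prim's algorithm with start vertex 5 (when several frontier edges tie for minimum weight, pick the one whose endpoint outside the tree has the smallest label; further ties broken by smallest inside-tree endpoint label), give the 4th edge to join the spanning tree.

Prim's algorithm from 5:
Step 1: cheapest edge leaving the tree is 5–7 (1); add 7.
Step 2: cheapest edge leaving the tree is 2–5 (2); add 2.
Step 3: cheapest edge leaving the tree is 1–2 (3); add 1.
Step 4: cheapest edge leaving the tree is 1–4 (2); add 4.
Step 5: cheapest edge leaving the tree is 1–3 (4); add 3.
Step 6: cheapest edge leaving the tree is 1–6 (7); add 6.
The 4th edge added is 1–4.

1-4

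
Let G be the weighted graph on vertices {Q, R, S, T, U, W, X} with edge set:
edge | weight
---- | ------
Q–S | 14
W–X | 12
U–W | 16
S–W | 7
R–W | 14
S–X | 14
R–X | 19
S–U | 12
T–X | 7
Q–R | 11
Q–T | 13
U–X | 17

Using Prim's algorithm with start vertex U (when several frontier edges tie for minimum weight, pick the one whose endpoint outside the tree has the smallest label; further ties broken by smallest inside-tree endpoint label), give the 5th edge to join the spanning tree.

Grow the tree from U using Prim:
Step 1: frontier [S–U 12, U–W 16, U–X 17] → take S–U (12); add S.
Step 2: frontier [S–W 7, Q–S 14, S–X 14, U–W 16, U–X 17] → take S–W (7); add W.
Step 3: frontier [Q–S 14, S–X 14, U–X 17, W–X 12, R–W 14] → take W–X (12); add X.
Step 4: frontier [Q–S 14, R–W 14, T–X 7, R–X 19] → take T–X (7); add T.
Step 5: frontier [Q–S 14, Q–T 13, R–W 14, R–X 19] → take Q–T (13); add Q.
Step 6: frontier [Q–R 11, R–W 14, R–X 19] → take Q–R (11); add R.
The 5th edge added is Q–T.

Q-T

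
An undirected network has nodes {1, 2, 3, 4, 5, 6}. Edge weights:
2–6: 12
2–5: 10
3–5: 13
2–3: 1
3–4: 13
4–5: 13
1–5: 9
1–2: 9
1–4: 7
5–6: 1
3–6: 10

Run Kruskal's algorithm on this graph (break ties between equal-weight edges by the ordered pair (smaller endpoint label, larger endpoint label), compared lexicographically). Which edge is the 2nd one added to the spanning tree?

Sort edges by weight, then run Kruskal:
2–3 (1): add — endpoints in different components.
5–6 (1): add — endpoints in different components.
1–4 (7): add — endpoints in different components.
1–2 (9): add — endpoints in different components.
1–5 (9): add — endpoints in different components.
The 2nd edge added is 5–6.

5-6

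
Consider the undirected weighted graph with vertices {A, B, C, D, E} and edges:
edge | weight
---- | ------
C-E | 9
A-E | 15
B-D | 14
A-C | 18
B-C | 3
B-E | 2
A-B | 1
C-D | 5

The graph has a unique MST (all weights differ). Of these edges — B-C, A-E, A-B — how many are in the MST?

2

Sort edges by weight, then run Kruskal:
A-B (1): add — endpoints in different components.
B-E (2): add — endpoints in different components.
B-C (3): add — endpoints in different components.
C-D (5): add — endpoints in different components.
MST edge set: {A-B, B-E, B-C, C-D}.
Of the listed edges, {B-C, A-B} are in the MST → 2.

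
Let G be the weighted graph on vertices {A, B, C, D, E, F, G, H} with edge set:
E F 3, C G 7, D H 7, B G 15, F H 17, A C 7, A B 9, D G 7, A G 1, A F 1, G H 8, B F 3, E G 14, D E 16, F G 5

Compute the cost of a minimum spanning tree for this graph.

Prim's algorithm from D:
Step 1: cheapest edge leaving the tree is D G (7); add G.
Step 2: cheapest edge leaving the tree is A G (1); add A.
Step 3: cheapest edge leaving the tree is A F (1); add F.
Step 4: cheapest edge leaving the tree is B F (3); add B.
Step 5: cheapest edge leaving the tree is E F (3); add E.
Step 6: cheapest edge leaving the tree is A C (7); add C.
Step 7: cheapest edge leaving the tree is D H (7); add H.
MST edges: D G, A G, A F, B F, E F, A C, D H; total weight 7+1+1+3+3+7+7 = 29.

29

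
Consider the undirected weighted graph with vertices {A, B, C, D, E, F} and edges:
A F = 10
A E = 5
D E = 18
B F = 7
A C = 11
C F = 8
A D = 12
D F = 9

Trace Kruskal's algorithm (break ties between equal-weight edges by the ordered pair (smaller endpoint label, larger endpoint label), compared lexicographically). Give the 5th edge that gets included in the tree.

A-F

Kruskal: consider edges lightest-first.
A E (5): add. Components now {A,E} {B} {C} {D} {F}
B F (7): add. Components now {A,E} {B,F} {C} {D}
C F (8): add. Components now {A,E} {B,C,F} {D}
D F (9): add. Components now {A,E} {B,C,D,F}
A F (10): add. Components now {A,B,C,D,E,F}
The 5th edge added is A F.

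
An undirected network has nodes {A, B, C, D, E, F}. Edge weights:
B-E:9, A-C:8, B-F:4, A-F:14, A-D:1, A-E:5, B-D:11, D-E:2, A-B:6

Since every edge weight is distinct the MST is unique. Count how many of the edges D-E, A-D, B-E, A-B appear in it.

Sort edges by weight, then run Kruskal:
A-D (1): add. Components now {A,D} {B} {C} {E} {F}
D-E (2): add. Components now {A,D,E} {B} {C} {F}
B-F (4): add. Components now {A,D,E} {B,F} {C}
A-E (5): skip — A and E already connected.
A-B (6): add. Components now {A,B,D,E,F} {C}
A-C (8): add. Components now {A,B,C,D,E,F}
MST edge set: {A-D, D-E, B-F, A-B, A-C}.
Of the listed edges, {D-E, A-D, A-B} are in the MST → 3.

3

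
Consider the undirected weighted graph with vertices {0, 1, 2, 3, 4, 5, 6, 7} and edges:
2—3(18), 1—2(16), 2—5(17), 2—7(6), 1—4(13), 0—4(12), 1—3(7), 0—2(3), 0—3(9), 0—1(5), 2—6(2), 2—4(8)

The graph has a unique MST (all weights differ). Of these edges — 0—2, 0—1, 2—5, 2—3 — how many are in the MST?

3

Kruskal's algorithm — process edges by increasing weight (ties by edge label):
2—6 (2): add — endpoints in different components.
0—2 (3): add — endpoints in different components.
0—1 (5): add — endpoints in different components.
2—7 (6): add — endpoints in different components.
1—3 (7): add — endpoints in different components.
2—4 (8): add — endpoints in different components.
0—3 (9): skip — 0 and 3 already connected.
0—4 (12): skip — 0 and 4 already connected.
1—4 (13): skip — 1 and 4 already connected.
1—2 (16): skip — 1 and 2 already connected.
2—5 (17): add — endpoints in different components.
MST edge set: {2—6, 0—2, 0—1, 2—7, 1—3, 2—4, 2—5}.
Of the listed edges, {0—2, 0—1, 2—5} are in the MST → 3.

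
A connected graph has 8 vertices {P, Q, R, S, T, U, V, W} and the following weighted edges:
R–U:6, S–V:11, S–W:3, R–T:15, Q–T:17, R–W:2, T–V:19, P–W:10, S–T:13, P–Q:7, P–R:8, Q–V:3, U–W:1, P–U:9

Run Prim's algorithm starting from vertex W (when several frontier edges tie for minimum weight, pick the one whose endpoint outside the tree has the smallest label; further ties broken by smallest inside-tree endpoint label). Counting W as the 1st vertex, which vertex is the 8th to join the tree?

T

Prim, starting at W.
Step 1: frontier [U–W 1, R–W 2, S–W 3, P–W 10] → take U–W (1); add U.
Step 2: frontier [R–U 6, P–U 9, R–W 2, S–W 3, P–W 10] → take R–W (2); add R.
Step 3: frontier [P–R 8, R–T 15, P–U 9, S–W 3, P–W 10] → take S–W (3); add S.
Step 4: frontier [P–R 8, R–T 15, S–V 11, S–T 13, P–U 9, P–W 10] → take P–R (8); add P.
Step 5: frontier [P–Q 7, R–T 15, S–V 11, S–T 13] → take P–Q (7); add Q.
Step 6: frontier [Q–V 3, Q–T 17, R–T 15, S–V 11, S–T 13] → take Q–V (3); add V.
Step 7: frontier [Q–T 17, R–T 15, S–T 13, T–V 19] → take S–T (13); add T.
Vertex order: W, U, R, S, P, Q, V, T. The 8th vertex is T.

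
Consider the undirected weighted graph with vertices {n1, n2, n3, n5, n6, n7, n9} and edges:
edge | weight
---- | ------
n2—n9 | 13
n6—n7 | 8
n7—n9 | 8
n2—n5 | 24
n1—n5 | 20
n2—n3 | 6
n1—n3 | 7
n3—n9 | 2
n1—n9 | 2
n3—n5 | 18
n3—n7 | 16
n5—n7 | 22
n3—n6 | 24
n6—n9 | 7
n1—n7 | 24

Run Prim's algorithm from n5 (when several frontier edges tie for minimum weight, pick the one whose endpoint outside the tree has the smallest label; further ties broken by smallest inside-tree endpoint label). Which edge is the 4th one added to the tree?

n2-n3

Prim's algorithm from n5:
Step 1: cheapest edge leaving the tree is n3—n5 (18); add n3.
Step 2: cheapest edge leaving the tree is n3—n9 (2); add n9.
Step 3: cheapest edge leaving the tree is n1—n9 (2); add n1.
Step 4: cheapest edge leaving the tree is n2—n3 (6); add n2.
Step 5: cheapest edge leaving the tree is n6—n9 (7); add n6.
Step 6: cheapest edge leaving the tree is n6—n7 (8); add n7.
The 4th edge added is n2—n3.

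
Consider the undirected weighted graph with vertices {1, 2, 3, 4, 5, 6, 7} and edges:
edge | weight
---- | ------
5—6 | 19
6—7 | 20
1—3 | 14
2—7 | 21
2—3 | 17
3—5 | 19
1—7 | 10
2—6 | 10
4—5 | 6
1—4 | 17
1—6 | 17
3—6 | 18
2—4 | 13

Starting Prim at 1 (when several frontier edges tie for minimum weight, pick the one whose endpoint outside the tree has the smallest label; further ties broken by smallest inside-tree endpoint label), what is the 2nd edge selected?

1-3

Prim, starting at 1.
Step 1: frontier [1—7 10, 1—3 14, 1—4 17, 1—6 17] → take 1—7 (10); add 7.
Step 2: frontier [1—3 14, 1—4 17, 1—6 17, 6—7 20, 2—7 21] → take 1—3 (14); add 3.
Step 3: frontier [1—4 17, 1—6 17, 2—3 17, 3—6 18, 3—5 19, 6—7 20, 2—7 21] → take 2—3 (17); add 2.
Step 4: frontier [1—4 17, 1—6 17, 2—6 10, 2—4 13, 3—6 18, 3—5 19, 6—7 20] → take 2—6 (10); add 6.
Step 5: frontier [1—4 17, 2—4 13, 3—5 19, 5—6 19] → take 2—4 (13); add 4.
Step 6: frontier [3—5 19, 4—5 6, 5—6 19] → take 4—5 (6); add 5.
The 2nd edge added is 1—3.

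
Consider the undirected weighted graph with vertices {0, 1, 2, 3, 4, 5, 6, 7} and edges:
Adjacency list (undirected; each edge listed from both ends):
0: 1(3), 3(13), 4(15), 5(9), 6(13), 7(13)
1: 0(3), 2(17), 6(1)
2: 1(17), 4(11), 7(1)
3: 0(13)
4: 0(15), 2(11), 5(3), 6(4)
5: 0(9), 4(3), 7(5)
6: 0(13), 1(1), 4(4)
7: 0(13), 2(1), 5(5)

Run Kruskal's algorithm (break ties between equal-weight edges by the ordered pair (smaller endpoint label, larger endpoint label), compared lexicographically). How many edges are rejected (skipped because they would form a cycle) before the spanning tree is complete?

2

Kruskal's algorithm — process edges by increasing weight (ties by edge label):
1-6 (1): add — endpoints in different components.
2-7 (1): add — endpoints in different components.
0-1 (3): add — endpoints in different components.
4-5 (3): add — endpoints in different components.
4-6 (4): add — endpoints in different components.
5-7 (5): add — endpoints in different components.
0-5 (9): skip — 0 and 5 already connected.
2-4 (11): skip — 2 and 4 already connected.
0-3 (13): add — endpoints in different components.
Edges rejected before the tree was complete: 2.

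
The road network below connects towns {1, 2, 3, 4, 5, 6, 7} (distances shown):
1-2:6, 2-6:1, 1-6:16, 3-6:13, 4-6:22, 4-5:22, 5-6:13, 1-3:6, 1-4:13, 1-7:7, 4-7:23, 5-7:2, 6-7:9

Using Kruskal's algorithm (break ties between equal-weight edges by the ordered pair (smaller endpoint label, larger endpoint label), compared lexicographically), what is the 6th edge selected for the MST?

Kruskal's algorithm — process edges by increasing weight (ties by edge label):
2-6 (1): add. Components now {1} {2,6} {3} {4} {5} {7}
5-7 (2): add. Components now {1} {2,6} {3} {4} {5,7}
1-2 (6): add. Components now {1,2,6} {3} {4} {5,7}
1-3 (6): add. Components now {1,2,3,6} {4} {5,7}
1-7 (7): add. Components now {1,2,3,5,6,7} {4}
6-7 (9): skip — 6 and 7 already connected.
1-4 (13): add. Components now {1,2,3,4,5,6,7}
The 6th edge added is 1-4.

1-4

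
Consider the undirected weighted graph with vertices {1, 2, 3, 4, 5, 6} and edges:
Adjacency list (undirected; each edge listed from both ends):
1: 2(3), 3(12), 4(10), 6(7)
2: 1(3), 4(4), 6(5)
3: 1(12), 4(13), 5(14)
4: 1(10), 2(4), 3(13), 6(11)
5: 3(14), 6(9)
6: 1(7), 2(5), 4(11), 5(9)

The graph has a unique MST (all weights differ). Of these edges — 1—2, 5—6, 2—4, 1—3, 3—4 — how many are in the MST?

Kruskal's algorithm — process edges by increasing weight (ties by edge label):
1—2 (3): add. Components now {1,2} {3} {4} {5} {6}
2—4 (4): add. Components now {1,2,4} {3} {5} {6}
2—6 (5): add. Components now {1,2,4,6} {3} {5}
1—6 (7): skip — 1 and 6 already connected.
5—6 (9): add. Components now {1,2,4,5,6} {3}
1—4 (10): skip — 1 and 4 already connected.
4—6 (11): skip — 4 and 6 already connected.
1—3 (12): add. Components now {1,2,3,4,5,6}
MST edge set: {1—2, 2—4, 2—6, 5—6, 1—3}.
Of the listed edges, {1—2, 5—6, 2—4, 1—3} are in the MST → 4.

4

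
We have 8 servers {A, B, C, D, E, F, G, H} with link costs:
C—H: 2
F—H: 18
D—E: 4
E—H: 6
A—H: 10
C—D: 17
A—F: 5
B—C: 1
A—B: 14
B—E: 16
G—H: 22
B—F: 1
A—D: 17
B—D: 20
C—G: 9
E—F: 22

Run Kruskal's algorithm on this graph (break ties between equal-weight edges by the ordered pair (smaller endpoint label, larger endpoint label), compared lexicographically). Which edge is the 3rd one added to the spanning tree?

C-H

Kruskal's algorithm — process edges by increasing weight (ties by edge label):
B—C (1): add — endpoints in different components.
B—F (1): add — endpoints in different components.
C—H (2): add — endpoints in different components.
D—E (4): add — endpoints in different components.
A—F (5): add — endpoints in different components.
E—H (6): add — endpoints in different components.
C—G (9): add — endpoints in different components.
The 3rd edge added is C—H.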